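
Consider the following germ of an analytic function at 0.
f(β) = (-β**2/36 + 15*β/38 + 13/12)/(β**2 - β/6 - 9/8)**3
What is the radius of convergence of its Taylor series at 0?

Denominator factor (β**2 - β/6 - 9/8)^3: discriminant 163/36, real irrational roots 1/12 + (1/12)*sqrt(163) and 1/12 - (1/12)*sqrt(163); poles of order 3, moduli 1/12 + (1/12)*sqrt(163) and -1/12 + (1/12)*sqrt(163).
The radius of convergence is the smallest modulus among the singular points: -1/12 + (1/12)*sqrt(163).

The radius of convergence is -1/12 + (1/12)*sqrt(163).


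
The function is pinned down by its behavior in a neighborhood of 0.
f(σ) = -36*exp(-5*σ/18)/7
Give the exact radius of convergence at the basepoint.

The radius of convergence is infinite.

The factor exp(-5*σ/18) is entire and contributes no finite singular point.
The polynomial part has no poles.
No finite singular points: the Taylor series at 0 converges everywhere.


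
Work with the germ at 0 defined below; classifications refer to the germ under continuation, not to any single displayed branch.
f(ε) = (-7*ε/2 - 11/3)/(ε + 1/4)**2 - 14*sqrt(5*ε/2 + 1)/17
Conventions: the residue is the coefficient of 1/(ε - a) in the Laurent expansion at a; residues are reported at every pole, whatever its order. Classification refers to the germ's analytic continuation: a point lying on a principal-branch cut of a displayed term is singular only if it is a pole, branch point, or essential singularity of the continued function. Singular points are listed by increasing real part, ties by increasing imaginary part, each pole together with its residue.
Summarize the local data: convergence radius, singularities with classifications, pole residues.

Denominator factor (ε + 1/4)^2: pole of order 2 at -1/4, modulus 1/4.
Branch term (-14/17)*sqrt(1 - ε/(-2/5)): its argument vanishes at ε = -2/5, a square-root branch point, modulus 2/5.
The radius of convergence is the smallest modulus among the singular points: 1/4.
The branch term is analytic at -1/4 and contributes nothing to the residue; only the rational part matters.
At the order-2 pole -1/4 set g(ε) = (ε - (-1/4))^2*(rational part) = -7*ε/2 - 11/3.
Order-2 pole: residue = g'(a); g'(-1/4) = -7/2, so the residue is -7/2.
List the singular points by increasing real part (a conjugate pair: the negative imaginary part first).

Radius of convergence at 0: 1/4.
At -2/5: an algebraic (square-root) branch point.
At -1/4: a pole of order 2; residue -7/2.


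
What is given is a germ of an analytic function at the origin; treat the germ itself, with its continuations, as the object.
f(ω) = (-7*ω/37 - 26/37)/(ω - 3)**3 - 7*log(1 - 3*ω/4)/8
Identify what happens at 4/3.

The point is a logarithmic branch point.

The term (-7/8)*log(1 - ω/(4/3)) has argument 1 - 4/3/(4/3) = 0 at 4/3: a logarithmic (infinitely-sheeted) branch point; the remaining terms are analytic or single-valued there.


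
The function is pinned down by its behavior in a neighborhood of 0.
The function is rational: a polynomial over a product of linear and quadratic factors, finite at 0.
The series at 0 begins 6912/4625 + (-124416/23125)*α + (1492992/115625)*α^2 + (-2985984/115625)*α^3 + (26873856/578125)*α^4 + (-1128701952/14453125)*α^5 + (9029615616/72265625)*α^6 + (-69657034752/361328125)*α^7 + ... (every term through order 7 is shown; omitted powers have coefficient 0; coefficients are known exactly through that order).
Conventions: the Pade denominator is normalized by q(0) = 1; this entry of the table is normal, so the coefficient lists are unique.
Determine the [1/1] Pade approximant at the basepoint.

Taylor coefficients needed (read off): a_0 = 6912/4625, a_1 = -124416/23125, a_2 = 1492992/115625.
Write the denominator as Q(α) = 1 + q1*α. Requiring Q*f - P = O(α^3) with deg P <= 1 kills the coefficients of α^2..α^2 in Q*f:
  α^2: a_2 + q1*a_1 = 0, i.e. 1492992/115625 + (-124416/23125)*q1 = 0.
Solving this linear system: q1 = 12/5.
The numerator is Q*f truncated at degree 1: P0 = a_0 = 6912/4625; P1 = a_1 + q1*a_0 = -41472/23125.

The Pade approximant has numerator coefficients [6912/4625, -41472/23125]; denominator coefficients [1, 12/5].


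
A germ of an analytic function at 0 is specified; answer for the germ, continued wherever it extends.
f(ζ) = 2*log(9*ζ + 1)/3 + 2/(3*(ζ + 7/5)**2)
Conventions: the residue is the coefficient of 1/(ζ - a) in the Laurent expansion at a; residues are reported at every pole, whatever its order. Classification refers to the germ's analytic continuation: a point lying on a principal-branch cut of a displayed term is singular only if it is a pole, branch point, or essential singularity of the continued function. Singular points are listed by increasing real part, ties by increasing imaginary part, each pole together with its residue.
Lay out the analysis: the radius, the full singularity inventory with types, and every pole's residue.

Denominator factor (ζ + 7/5)^2: pole of order 2 at -7/5, modulus 7/5.
Branch term (2/3)*log(1 - ζ/(-1/9)): its argument vanishes at ζ = -1/9, a logarithmic branch point, modulus 1/9.
The radius of convergence is the smallest modulus among the singular points: 1/9.
The branch term is analytic at -7/5 and contributes nothing to the residue; only the rational part matters.
At the order-2 pole -7/5 set g(ζ) = (ζ - (-7/5))^2*(rational part) = 2/3.
Order-2 pole: residue = g'(a); g'(-7/5) = 0, so the residue is 0.
List the singular points by increasing real part (a conjugate pair: the negative imaginary part first).

Radius of convergence at 0: 1/9.
At -7/5: a pole of order 2; residue 0.
At -1/9: a logarithmic branch point.


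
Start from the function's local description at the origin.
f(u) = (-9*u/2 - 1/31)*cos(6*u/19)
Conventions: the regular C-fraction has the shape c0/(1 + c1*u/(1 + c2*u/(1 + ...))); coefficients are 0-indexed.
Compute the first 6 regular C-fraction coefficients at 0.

Taylor coefficients (expand at 0): a_0 = -1/31, a_1 = -9/2, a_2 = 18/11191, a_3 = 81/361, a_4 = -54/4039951, a_5 = -243/130321.
c0 = a_0 = -1/31. Peel one level at a time: if S = 1 + c*u/S' with S'(0) = 1, then c is the u-coefficient of S and S' = c*u/(S - 1).
S_1 = c0/f = 1 + (-279/2)*u + (28100673/1444)*u^2 + ...; c1 = -279/2.
S_2 = c1*u/(S_1 - 1) = 1 + (3122297/22382)*u + (6244594/125238481)*u^2 + ...; c2 = 3122297/22382.
S_3 = c2*u/(S_2 - 1) = 1 + (-4/11191)*u + (-120/1127149217)*u^2 + ...; c3 = -4/11191.
S_4 = c3*u/(S_3 - 1) = 1 + (-930/3122297)*u + (-405070336395/9748738556209)*u^2 + ...; c4 = -930/3122297.
S_5 = c4*u/(S_4 - 1) = 1 + (-871119003/6244594)*u + ...; c5 = -871119003/6244594.

The regular C-fraction coefficients are [-1/31, -279/2, 3122297/22382, -4/11191, -930/3122297, -871119003/6244594].


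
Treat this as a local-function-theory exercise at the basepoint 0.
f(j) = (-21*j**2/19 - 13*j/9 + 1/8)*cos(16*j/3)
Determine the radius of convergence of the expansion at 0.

The factor cos(16*j/3) is entire and contributes no finite singular point.
The polynomial part has no poles.
No finite singular points: the Taylor series at 0 converges everywhere.

The radius of convergence is infinite.


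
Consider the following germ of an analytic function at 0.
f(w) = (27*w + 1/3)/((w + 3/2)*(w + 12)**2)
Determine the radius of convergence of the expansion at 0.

The radius of convergence is 3/2.

Denominator factor (w + 3/2): pole of order 1 at -3/2, modulus 3/2.
Denominator factor (w + 12)^2: pole of order 2 at -12, modulus 12.
The radius of convergence is the smallest modulus among the singular points: 3/2.


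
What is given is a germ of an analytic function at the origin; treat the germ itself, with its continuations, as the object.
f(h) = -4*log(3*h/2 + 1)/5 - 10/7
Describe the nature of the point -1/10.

The point is a regular point.

There is no denominator, hence no pole anywhere.
Branch term log(1 - h/(-2/3)): argument at -1/10 is 17/20, nonzero, so -1/10 is not its branch point (a point on a principal cut is still regular for the continued germ).
So the germ continues analytically to -1/10.


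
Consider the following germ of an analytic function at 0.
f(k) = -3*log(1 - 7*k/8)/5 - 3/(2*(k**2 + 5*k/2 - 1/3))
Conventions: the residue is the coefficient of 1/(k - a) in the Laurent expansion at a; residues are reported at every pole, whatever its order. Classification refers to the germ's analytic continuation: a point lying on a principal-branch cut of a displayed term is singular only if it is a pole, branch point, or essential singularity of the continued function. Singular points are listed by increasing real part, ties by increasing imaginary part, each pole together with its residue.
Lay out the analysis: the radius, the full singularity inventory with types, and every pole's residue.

Denominator factor (k**2 + 5*k/2 - 1/3): discriminant 91/12, real irrational roots -5/4 + (1/12)*sqrt(273) and -5/4 - (1/12)*sqrt(273); poles of order 1, moduli -5/4 + (1/12)*sqrt(273) and 5/4 + (1/12)*sqrt(273).
Branch term (-3/5)*log(1 - k/(8/7)): its argument vanishes at k = 8/7, a logarithmic branch point, modulus 8/7.
The radius of convergence is the smallest modulus among the singular points: -5/4 + (1/12)*sqrt(273).
The branch term is analytic at -5/4 - (1/12)*sqrt(273) and contributes nothing to the residue; only the rational part matters.
The factor k**2 + 5*k/2 - 1/3 splits as (k - a)(k - a') with a = -5/4 - (1/12)*sqrt(273), a' = -5/4 + (1/12)*sqrt(273). At the order-1 pole a set g(k) = (k - a)*(rational part) = [-3/2] / (k - a').
Simple pole: residue = g(a) at a = -5/4 - (1/12)*sqrt(273), which is (3/91)*sqrt(273).
The branch term is analytic at -5/4 + (1/12)*sqrt(273) and contributes nothing to the residue; only the rational part matters.
The factor k**2 + 5*k/2 - 1/3 splits as (k - a)(k - a') with a = -5/4 + (1/12)*sqrt(273), a' = -5/4 - (1/12)*sqrt(273). At the order-1 pole a set g(k) = (k - a)*(rational part) = [-3/2] / (k - a').
Simple pole: residue = g(a) at a = -5/4 + (1/12)*sqrt(273), which is -(3/91)*sqrt(273).
List the singular points by increasing real part (a conjugate pair: the negative imaginary part first).

Radius of convergence at 0: -5/4 + (1/12)*sqrt(273).
At -5/4 - (1/12)*sqrt(273): a pole of order 1; residue (3/91)*sqrt(273).
At -5/4 + (1/12)*sqrt(273): a pole of order 1; residue -(3/91)*sqrt(273).
At 8/7: a logarithmic branch point.


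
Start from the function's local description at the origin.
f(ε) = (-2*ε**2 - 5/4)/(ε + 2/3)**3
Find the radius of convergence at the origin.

The radius of convergence is 2/3.

Denominator factor (ε + 2/3)^3: pole of order 3 at -2/3, modulus 2/3.
The radius of convergence is the smallest modulus among the singular points: 2/3.


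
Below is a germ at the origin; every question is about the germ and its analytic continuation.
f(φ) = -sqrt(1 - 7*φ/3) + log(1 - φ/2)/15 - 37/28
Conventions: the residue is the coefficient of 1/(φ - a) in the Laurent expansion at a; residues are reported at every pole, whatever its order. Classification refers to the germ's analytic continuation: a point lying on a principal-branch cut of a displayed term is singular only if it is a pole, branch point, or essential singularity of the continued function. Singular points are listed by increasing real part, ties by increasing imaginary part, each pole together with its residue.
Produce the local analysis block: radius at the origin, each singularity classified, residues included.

Branch term (1/15)*log(1 - φ/(2)): its argument vanishes at φ = 2, a logarithmic branch point, modulus 2.
Branch term (-1)*sqrt(1 - φ/(3/7)): its argument vanishes at φ = 3/7, a square-root branch point, modulus 3/7.
The radius of convergence is the smallest modulus among the singular points: 3/7.
List the singular points by increasing real part (a conjugate pair: the negative imaginary part first).

Radius of convergence at 0: 3/7.
At 3/7: an algebraic (square-root) branch point.
At 2: a logarithmic branch point.


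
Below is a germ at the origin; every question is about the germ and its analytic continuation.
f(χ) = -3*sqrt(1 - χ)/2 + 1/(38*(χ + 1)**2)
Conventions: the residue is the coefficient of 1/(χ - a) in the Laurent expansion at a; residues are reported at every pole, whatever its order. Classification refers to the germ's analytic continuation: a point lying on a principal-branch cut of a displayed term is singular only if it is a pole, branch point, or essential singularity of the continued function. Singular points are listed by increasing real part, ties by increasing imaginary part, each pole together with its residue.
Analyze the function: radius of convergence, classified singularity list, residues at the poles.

Denominator factor (χ + 1)^2: pole of order 2 at -1, modulus 1.
Branch term (-3/2)*sqrt(1 - χ/(1)): its argument vanishes at χ = 1, a square-root branch point, modulus 1.
The radius of convergence is the smallest modulus among the singular points: 1.
The branch term is analytic at -1 and contributes nothing to the residue; only the rational part matters.
At the order-2 pole -1 set g(χ) = (χ - (-1))^2*(rational part) = 1/38.
Order-2 pole: residue = g'(a); g'(-1) = 0, so the residue is 0.
List the singular points by increasing real part (a conjugate pair: the negative imaginary part first).

Radius of convergence at 0: 1.
At -1: a pole of order 2; residue 0.
At 1: an algebraic (square-root) branch point.


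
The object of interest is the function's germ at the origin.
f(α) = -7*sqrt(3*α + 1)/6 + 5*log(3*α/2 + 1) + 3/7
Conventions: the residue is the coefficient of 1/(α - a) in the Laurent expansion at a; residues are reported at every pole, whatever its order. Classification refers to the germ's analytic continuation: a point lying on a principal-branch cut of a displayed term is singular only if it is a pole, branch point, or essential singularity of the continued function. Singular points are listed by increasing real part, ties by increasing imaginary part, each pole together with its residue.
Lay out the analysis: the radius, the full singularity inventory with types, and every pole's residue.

Radius of convergence at 0: 1/3.
At -2/3: a logarithmic branch point.
At -1/3: an algebraic (square-root) branch point.

Branch term (-7/6)*sqrt(1 - α/(-1/3)): its argument vanishes at α = -1/3, a square-root branch point, modulus 1/3.
Branch term (5)*log(1 - α/(-2/3)): its argument vanishes at α = -2/3, a logarithmic branch point, modulus 2/3.
The radius of convergence is the smallest modulus among the singular points: 1/3.
List the singular points by increasing real part (a conjugate pair: the negative imaginary part first).


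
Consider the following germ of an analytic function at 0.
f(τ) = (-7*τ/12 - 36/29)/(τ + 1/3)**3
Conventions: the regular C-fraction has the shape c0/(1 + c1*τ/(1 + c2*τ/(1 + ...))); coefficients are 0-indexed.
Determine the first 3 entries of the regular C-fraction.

Taylor coefficients (expand at 0): a_0 = -972/29, a_1 = 33165/116, a_2 = -193509/116.
c0 = a_0 = -972/29. Peel one level at a time: if S = 1 + c*τ/S' with S'(0) = 1, then c is the τ-coefficient of S and S' = c*τ/(S - 1).
S_1 = c0/f = 1 + (3685/432)*τ + (4290793/186624)*τ^2 + ...; c1 = 3685/432.
S_2 = c1*τ/(S_1 - 1) = 1 + (-4290793/1591920)*τ + ...; c2 = -4290793/1591920.

The regular C-fraction coefficients are [-972/29, 3685/432, -4290793/1591920].


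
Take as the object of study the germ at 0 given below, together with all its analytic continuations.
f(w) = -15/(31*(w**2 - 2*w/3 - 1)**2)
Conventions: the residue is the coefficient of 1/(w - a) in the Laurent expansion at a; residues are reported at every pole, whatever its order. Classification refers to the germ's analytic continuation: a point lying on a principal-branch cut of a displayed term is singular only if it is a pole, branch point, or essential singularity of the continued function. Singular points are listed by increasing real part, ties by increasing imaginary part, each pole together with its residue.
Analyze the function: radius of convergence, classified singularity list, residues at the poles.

Radius of convergence at 0: -1/3 + (1/3)*sqrt(10).
At 1/3 - (1/3)*sqrt(10): a pole of order 2; residue -(81/2480)*sqrt(10).
At 1/3 + (1/3)*sqrt(10): a pole of order 2; residue (81/2480)*sqrt(10).

Denominator factor (w**2 - 2*w/3 - 1)^2: discriminant 40/9, real irrational roots 1/3 + (1/3)*sqrt(10) and 1/3 - (1/3)*sqrt(10); poles of order 2, moduli 1/3 + (1/3)*sqrt(10) and -1/3 + (1/3)*sqrt(10).
The radius of convergence is the smallest modulus among the singular points: -1/3 + (1/3)*sqrt(10).
The factor w**2 - 2*w/3 - 1 splits as (w - a)(w - a') with a = 1/3 - (1/3)*sqrt(10), a' = 1/3 + (1/3)*sqrt(10). At the order-2 pole a set g(w) = (w - a)^2*f(w) = [-15/31] / (w - a')^2.
Order-2 pole: residue = g'(a); g'(1/3 - (1/3)*sqrt(10)) = -(81/2480)*sqrt(10), so the residue is -(81/2480)*sqrt(10).
The factor w**2 - 2*w/3 - 1 splits as (w - a)(w - a') with a = 1/3 + (1/3)*sqrt(10), a' = 1/3 - (1/3)*sqrt(10). At the order-2 pole a set g(w) = (w - a)^2*f(w) = [-15/31] / (w - a')^2.
Order-2 pole: residue = g'(a); g'(1/3 + (1/3)*sqrt(10)) = (81/2480)*sqrt(10), so the residue is (81/2480)*sqrt(10).
List the singular points by increasing real part (a conjugate pair: the negative imaginary part first).


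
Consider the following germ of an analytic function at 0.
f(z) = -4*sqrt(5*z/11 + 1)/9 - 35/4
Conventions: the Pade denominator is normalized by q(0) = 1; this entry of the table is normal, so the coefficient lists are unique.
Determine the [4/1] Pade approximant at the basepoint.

The Pade approximant has numerator coefficients [-331/36, -799/264, -5/242, 25/23958, -125/1405536]; denominator coefficients [1, 7/22].

Taylor coefficients needed (expand at 0): a_0 = -331/36, a_1 = -10/99, a_2 = 25/2178, a_3 = -125/47916, a_4 = 3125/4216608, a_5 = -21875/92765376.
Write the denominator as Q(z) = 1 + q1*z. Requiring Q*f - P = O(z^6) with deg P <= 4 kills the coefficients of z^5..z^5 in Q*f:
  z^5: a_5 + q1*a_4 = 0, i.e. -21875/92765376 + (3125/4216608)*q1 = 0.
Solving this linear system: q1 = 7/22.
The numerator is Q*f truncated at degree 4: P0 = a_0 = -331/36; P1 = a_1 + q1*a_0 = -799/264; P2 = a_2 + q1*a_1 = -5/242; P3 = a_3 + q1*a_2 = 25/23958; P4 = a_4 + q1*a_3 = -125/1405536.


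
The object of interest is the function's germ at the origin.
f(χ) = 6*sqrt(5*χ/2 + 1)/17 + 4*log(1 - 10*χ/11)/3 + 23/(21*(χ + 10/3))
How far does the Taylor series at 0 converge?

The radius of convergence is 2/5.

Denominator factor (χ + 10/3): pole of order 1 at -10/3, modulus 10/3.
Branch term (6/17)*sqrt(1 - χ/(-2/5)): its argument vanishes at χ = -2/5, a square-root branch point, modulus 2/5.
Branch term (4/3)*log(1 - χ/(11/10)): its argument vanishes at χ = 11/10, a logarithmic branch point, modulus 11/10.
The radius of convergence is the smallest modulus among the singular points: 2/5.


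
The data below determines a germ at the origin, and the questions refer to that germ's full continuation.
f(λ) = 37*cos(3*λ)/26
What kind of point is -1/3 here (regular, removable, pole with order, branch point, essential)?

There is no denominator, hence no pole anywhere.
The factor cos(3*λ) is entire.
So the germ continues analytically to -1/3.

The point is a regular point.


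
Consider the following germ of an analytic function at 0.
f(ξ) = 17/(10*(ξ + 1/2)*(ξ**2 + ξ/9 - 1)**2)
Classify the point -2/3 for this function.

The point is a regular point.

Denominator factors: ξ + 1/2 = -1/6 at ξ = -2/3; ξ**2 + ξ/9 - 1 = -17/27 at ξ = -2/3 — none vanishes.
So the germ continues analytically to -2/3.


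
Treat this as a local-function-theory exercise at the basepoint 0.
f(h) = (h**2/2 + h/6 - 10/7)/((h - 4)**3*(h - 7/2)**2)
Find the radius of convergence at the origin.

The radius of convergence is 7/2.

Denominator factor (h - 7/2)^2: pole of order 2 at 7/2, modulus 7/2.
Denominator factor (h - 4)^3: pole of order 3 at 4, modulus 4.
The radius of convergence is the smallest modulus among the singular points: 7/2.


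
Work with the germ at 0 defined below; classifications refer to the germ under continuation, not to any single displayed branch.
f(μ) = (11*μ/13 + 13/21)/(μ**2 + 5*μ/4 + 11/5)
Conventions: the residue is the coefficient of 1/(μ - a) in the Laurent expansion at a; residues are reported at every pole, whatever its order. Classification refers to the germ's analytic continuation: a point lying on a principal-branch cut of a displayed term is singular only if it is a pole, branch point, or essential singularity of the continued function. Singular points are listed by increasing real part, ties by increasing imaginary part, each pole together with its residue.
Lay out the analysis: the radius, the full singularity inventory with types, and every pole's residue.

Denominator factor (μ**2 + 5*μ/4 + 11/5): discriminant -579/80, complex-conjugate roots (-5/8) + ((1/40)*sqrt(2895))*i and (-5/8) - ((1/40)*sqrt(2895))*i; poles of order 1, moduli (1/5)*sqrt(55) and (1/5)*sqrt(55).
The radius of convergence is the smallest modulus among the singular points: (1/5)*sqrt(55).
The factor μ**2 + 5*μ/4 + 11/5 splits as (μ - a)(μ - a') with a = (-5/8) - ((1/40)*sqrt(2895))*i, a' = (-5/8) + ((1/40)*sqrt(2895))*i. At the order-1 pole a set g(μ) = (μ - a)*f(μ) = [11*μ/13 + 13/21] / (μ - a').
Simple pole: residue = g(a) at a = (-5/8) - ((1/40)*sqrt(2895))*i, which is (11/26) + ((197/316134)*sqrt(2895))*i.
The factor μ**2 + 5*μ/4 + 11/5 splits as (μ - a)(μ - a') with a = (-5/8) + ((1/40)*sqrt(2895))*i, a' = (-5/8) - ((1/40)*sqrt(2895))*i. At the order-1 pole a set g(μ) = (μ - a)*f(μ) = [11*μ/13 + 13/21] / (μ - a').
Simple pole: residue = g(a) at a = (-5/8) + ((1/40)*sqrt(2895))*i, which is (11/26) - ((197/316134)*sqrt(2895))*i.
List the singular points by increasing real part (a conjugate pair: the negative imaginary part first).

Radius of convergence at 0: (1/5)*sqrt(55).
At (-5/8) - ((1/40)*sqrt(2895))*i: a pole of order 1; residue (11/26) + ((197/316134)*sqrt(2895))*i.
At (-5/8) + ((1/40)*sqrt(2895))*i: a pole of order 1; residue (11/26) - ((197/316134)*sqrt(2895))*i.


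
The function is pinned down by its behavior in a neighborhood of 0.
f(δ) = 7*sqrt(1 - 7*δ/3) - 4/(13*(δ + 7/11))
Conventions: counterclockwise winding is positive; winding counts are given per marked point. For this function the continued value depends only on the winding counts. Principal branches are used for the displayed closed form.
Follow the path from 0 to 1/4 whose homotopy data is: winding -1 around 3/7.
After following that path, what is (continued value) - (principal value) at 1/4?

Continued minus principal equals -(7/3)*sqrt(15).

The rational part is single-valued and drops out of the difference; each branch term changes only by its own monodromy.
(7)*sqrt(1 - δ/(3/7)): winding -1 is odd, the square root flips sign, contributing -2*(7)*sqrt(1 - (1/4)/(3/7)) = -2*(7)*sqrt(5/12) = -(7/3)*sqrt(15).
Summing the contributions at δ = 1/4 gives -(7/3)*sqrt(15).


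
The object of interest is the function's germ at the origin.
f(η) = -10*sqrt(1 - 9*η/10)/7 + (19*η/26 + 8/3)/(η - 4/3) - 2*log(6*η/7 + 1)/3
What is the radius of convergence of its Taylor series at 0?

Denominator factor (η - 4/3): pole of order 1 at 4/3, modulus 4/3.
Branch term (-10/7)*sqrt(1 - η/(10/9)): its argument vanishes at η = 10/9, a square-root branch point, modulus 10/9.
Branch term (-2/3)*log(1 - η/(-7/6)): its argument vanishes at η = -7/6, a logarithmic branch point, modulus 7/6.
The radius of convergence is the smallest modulus among the singular points: 10/9.

The radius of convergence is 10/9.


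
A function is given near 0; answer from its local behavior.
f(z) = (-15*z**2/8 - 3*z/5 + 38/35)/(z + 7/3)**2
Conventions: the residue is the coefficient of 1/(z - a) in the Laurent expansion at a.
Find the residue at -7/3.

At the order-2 pole -7/3 set g(z) = (z - (-7/3))^2*f(z) = -15*z**2/8 - 3*z/5 + 38/35.
Order-2 pole: residue = g'(a); g'(-7/3) = 163/20, so the residue is 163/20.

The residue is 163/20.


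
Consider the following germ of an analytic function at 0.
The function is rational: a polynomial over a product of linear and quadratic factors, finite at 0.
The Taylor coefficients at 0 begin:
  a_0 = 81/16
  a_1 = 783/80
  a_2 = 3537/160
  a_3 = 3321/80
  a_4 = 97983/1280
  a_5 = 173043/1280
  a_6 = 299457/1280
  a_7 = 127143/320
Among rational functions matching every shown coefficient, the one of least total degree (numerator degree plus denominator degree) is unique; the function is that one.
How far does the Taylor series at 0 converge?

No rational of total degree below 5 reproduces all 8 coefficients; solving the [1/4] Pade equations on them gives f(y) = (9 - 3*y/5)/((y - 2/3)**2*(y + 2)**2), whose expansion matches every shown term.
Denominator factor (y + 2)^2: pole of order 2 at -2, modulus 2.
Denominator factor (y - 2/3)^2: pole of order 2 at 2/3, modulus 2/3.
The radius of convergence is the smallest modulus among the singular points: 2/3.

The radius of convergence is 2/3.


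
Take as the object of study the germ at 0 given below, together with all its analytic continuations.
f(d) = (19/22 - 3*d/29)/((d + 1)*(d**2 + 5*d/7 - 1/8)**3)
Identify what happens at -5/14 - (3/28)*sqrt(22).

The denominator factor d**2 + 5*d/7 - 1/8 vanishes at -5/14 - (3/28)*sqrt(22) and appears to the power 3; the numerator there equals 2011/2233 + (9/812)*sqrt(22), nonzero, and no other factor vanishes.
Hence a pole whose order is the multiplicity, 3.

The point is a pole of order 3.


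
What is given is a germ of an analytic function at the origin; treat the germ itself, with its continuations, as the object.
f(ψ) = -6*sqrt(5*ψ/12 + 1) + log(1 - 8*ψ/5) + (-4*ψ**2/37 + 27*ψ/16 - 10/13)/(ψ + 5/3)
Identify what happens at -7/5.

The point is a regular point.

Denominator factors: ψ + 5/3 = 4/15 at ψ = -7/5 — none vanishes.
Branch term sqrt(1 - ψ/(-12/5)): argument at -7/5 is 5/12, nonzero, so -7/5 is not its branch point (a point on a principal cut is still regular for the continued germ).
Branch term log(1 - ψ/(5/8)): argument at -7/5 is 81/25, nonzero, so -7/5 is not its branch point (a point on a principal cut is still regular for the continued germ).
So the germ continues analytically to -7/5.


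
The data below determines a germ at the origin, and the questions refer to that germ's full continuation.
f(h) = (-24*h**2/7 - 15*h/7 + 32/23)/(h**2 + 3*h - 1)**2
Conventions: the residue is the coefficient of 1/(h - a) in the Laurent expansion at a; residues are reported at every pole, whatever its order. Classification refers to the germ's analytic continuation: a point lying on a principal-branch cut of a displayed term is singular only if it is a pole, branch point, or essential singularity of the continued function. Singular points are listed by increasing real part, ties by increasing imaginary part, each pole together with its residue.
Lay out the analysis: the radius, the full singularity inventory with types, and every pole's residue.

Radius of convergence at 0: -3/2 + (1/2)*sqrt(13).
At -3/2 - (1/2)*sqrt(13): a pole of order 2; residue (199/2093)*sqrt(13).
At -3/2 + (1/2)*sqrt(13): a pole of order 2; residue -(199/2093)*sqrt(13).

Denominator factor (h**2 + 3*h - 1)^2: discriminant 13, real irrational roots -3/2 + (1/2)*sqrt(13) and -3/2 - (1/2)*sqrt(13); poles of order 2, moduli -3/2 + (1/2)*sqrt(13) and 3/2 + (1/2)*sqrt(13).
The radius of convergence is the smallest modulus among the singular points: -3/2 + (1/2)*sqrt(13).
The factor h**2 + 3*h - 1 splits as (h - a)(h - a') with a = -3/2 - (1/2)*sqrt(13), a' = -3/2 + (1/2)*sqrt(13). At the order-2 pole a set g(h) = (h - a)^2*f(h) = [-24*h**2/7 - 15*h/7 + 32/23] / (h - a')^2.
Order-2 pole: residue = g'(a); g'(-3/2 - (1/2)*sqrt(13)) = (199/2093)*sqrt(13), so the residue is (199/2093)*sqrt(13).
The factor h**2 + 3*h - 1 splits as (h - a)(h - a') with a = -3/2 + (1/2)*sqrt(13), a' = -3/2 - (1/2)*sqrt(13). At the order-2 pole a set g(h) = (h - a)^2*f(h) = [-24*h**2/7 - 15*h/7 + 32/23] / (h - a')^2.
Order-2 pole: residue = g'(a); g'(-3/2 + (1/2)*sqrt(13)) = -(199/2093)*sqrt(13), so the residue is -(199/2093)*sqrt(13).
List the singular points by increasing real part (a conjugate pair: the negative imaginary part first).


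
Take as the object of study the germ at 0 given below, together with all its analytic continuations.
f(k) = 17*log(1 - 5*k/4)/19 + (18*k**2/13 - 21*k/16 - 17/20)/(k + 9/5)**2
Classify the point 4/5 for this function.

The point is a logarithmic branch point.

The term (17/19)*log(1 - k/(4/5)) has argument 1 - 4/5/(4/5) = 0 at 4/5: a logarithmic (infinitely-sheeted) branch point; the remaining terms are analytic or single-valued there.


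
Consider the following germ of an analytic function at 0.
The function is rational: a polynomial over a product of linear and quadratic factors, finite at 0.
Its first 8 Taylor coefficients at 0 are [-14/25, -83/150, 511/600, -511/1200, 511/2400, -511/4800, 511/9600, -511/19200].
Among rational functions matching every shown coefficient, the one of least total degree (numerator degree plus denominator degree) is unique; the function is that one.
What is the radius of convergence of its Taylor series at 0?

No rational of total degree below 3 reproduces all 8 coefficients; solving the [2/1] Pade equations on them gives f(h) = (23*h**2/20 - 5*h/3 - 28/25)/(h + 2), whose expansion matches every shown term.
Denominator factor (h + 2): pole of order 1 at -2, modulus 2.
The radius of convergence is the smallest modulus among the singular points: 2.

The radius of convergence is 2.


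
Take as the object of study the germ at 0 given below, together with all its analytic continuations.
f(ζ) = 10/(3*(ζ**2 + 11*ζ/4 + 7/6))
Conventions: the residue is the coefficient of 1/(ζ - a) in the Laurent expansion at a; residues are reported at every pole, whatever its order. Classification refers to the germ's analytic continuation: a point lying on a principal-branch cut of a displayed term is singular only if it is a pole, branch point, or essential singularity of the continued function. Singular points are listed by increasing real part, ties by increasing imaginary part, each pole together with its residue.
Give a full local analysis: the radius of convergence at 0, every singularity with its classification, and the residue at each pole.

Radius of convergence at 0: 11/8 - (1/24)*sqrt(417).
At -11/8 - (1/24)*sqrt(417): a pole of order 1; residue -(40/417)*sqrt(417).
At -11/8 + (1/24)*sqrt(417): a pole of order 1; residue (40/417)*sqrt(417).

Denominator factor (ζ**2 + 11*ζ/4 + 7/6): discriminant 139/48, real irrational roots -11/8 + (1/24)*sqrt(417) and -11/8 - (1/24)*sqrt(417); poles of order 1, moduli 11/8 - (1/24)*sqrt(417) and 11/8 + (1/24)*sqrt(417).
The radius of convergence is the smallest modulus among the singular points: 11/8 - (1/24)*sqrt(417).
The factor ζ**2 + 11*ζ/4 + 7/6 splits as (ζ - a)(ζ - a') with a = -11/8 - (1/24)*sqrt(417), a' = -11/8 + (1/24)*sqrt(417). At the order-1 pole a set g(ζ) = (ζ - a)*f(ζ) = [10/3] / (ζ - a').
Simple pole: residue = g(a) at a = -11/8 - (1/24)*sqrt(417), which is -(40/417)*sqrt(417).
The factor ζ**2 + 11*ζ/4 + 7/6 splits as (ζ - a)(ζ - a') with a = -11/8 + (1/24)*sqrt(417), a' = -11/8 - (1/24)*sqrt(417). At the order-1 pole a set g(ζ) = (ζ - a)*f(ζ) = [10/3] / (ζ - a').
Simple pole: residue = g(a) at a = -11/8 + (1/24)*sqrt(417), which is (40/417)*sqrt(417).
List the singular points by increasing real part (a conjugate pair: the negative imaginary part first).


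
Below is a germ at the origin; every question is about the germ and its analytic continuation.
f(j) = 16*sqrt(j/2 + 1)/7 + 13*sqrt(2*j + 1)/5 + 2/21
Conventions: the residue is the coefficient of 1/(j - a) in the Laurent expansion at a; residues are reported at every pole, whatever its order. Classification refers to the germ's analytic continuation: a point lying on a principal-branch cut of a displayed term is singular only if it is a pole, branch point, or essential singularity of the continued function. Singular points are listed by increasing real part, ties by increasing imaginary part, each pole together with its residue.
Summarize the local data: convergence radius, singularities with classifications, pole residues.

Radius of convergence at 0: 1/2.
At -2: an algebraic (square-root) branch point.
At -1/2: an algebraic (square-root) branch point.

Branch term (13/5)*sqrt(1 - j/(-1/2)): its argument vanishes at j = -1/2, a square-root branch point, modulus 1/2.
Branch term (16/7)*sqrt(1 - j/(-2)): its argument vanishes at j = -2, a square-root branch point, modulus 2.
The radius of convergence is the smallest modulus among the singular points: 1/2.
List the singular points by increasing real part (a conjugate pair: the negative imaginary part first).


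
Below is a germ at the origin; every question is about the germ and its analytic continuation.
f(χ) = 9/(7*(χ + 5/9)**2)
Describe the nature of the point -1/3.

Denominator factors: χ + 5/9 = 2/9 at χ = -1/3 — none vanishes.
So the germ continues analytically to -1/3.

The point is a regular point.


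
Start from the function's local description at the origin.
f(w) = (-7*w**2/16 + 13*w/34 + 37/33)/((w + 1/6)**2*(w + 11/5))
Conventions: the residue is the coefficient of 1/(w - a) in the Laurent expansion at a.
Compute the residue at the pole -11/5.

The residue is -1236981/2783308.

At the order-1 pole -11/5 set g(w) = (w - (-11/5))*f(w) = (-7*w**2/16 + 13*w/34 + 37/33)/(w + 1/6)**2.
Simple pole: residue = g(a) at a = -11/5, which is -1236981/2783308.


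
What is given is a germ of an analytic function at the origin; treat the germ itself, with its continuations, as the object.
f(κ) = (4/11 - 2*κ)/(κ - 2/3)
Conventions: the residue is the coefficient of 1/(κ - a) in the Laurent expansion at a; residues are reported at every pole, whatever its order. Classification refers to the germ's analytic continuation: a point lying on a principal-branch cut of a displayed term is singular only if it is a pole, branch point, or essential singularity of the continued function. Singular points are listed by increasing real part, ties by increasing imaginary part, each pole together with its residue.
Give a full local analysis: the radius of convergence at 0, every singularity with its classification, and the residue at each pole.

Radius of convergence at 0: 2/3.
At 2/3: a pole of order 1; residue -32/33.

Denominator factor (κ - 2/3): pole of order 1 at 2/3, modulus 2/3.
The radius of convergence is the smallest modulus among the singular points: 2/3.
At the order-1 pole 2/3 set g(κ) = (κ - (2/3))*f(κ) = 4/11 - 2*κ.
Simple pole: residue = g(a) at a = 2/3, which is -32/33.


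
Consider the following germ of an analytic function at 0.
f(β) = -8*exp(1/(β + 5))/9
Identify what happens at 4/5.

There is no denominator, hence no pole anywhere.
The essential point of exp(1/(β - (-5))) is -5, not 4/5.
So the germ continues analytically to 4/5.

The point is a regular point.


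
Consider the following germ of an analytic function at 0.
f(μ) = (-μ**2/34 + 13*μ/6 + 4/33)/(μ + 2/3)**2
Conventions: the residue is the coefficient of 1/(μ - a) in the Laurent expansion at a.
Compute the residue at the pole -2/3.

At the order-2 pole -2/3 set g(μ) = (μ - (-2/3))^2*f(μ) = -μ**2/34 + 13*μ/6 + 4/33.
Order-2 pole: residue = g'(a); g'(-2/3) = 75/34, so the residue is 75/34.

The residue is 75/34.


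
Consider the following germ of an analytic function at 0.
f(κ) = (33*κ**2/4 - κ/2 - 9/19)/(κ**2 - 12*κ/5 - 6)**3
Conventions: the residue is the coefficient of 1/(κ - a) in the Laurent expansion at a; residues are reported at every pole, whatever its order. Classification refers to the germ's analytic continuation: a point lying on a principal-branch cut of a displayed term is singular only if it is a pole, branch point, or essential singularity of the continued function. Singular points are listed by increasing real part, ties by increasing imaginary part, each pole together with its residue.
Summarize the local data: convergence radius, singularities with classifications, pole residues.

Radius of convergence at 0: -6/5 + (1/5)*sqrt(186).
At 6/5 - (1/5)*sqrt(186): a pole of order 3; residue (127375/144903424)*sqrt(186).
At 6/5 + (1/5)*sqrt(186): a pole of order 3; residue -(127375/144903424)*sqrt(186).


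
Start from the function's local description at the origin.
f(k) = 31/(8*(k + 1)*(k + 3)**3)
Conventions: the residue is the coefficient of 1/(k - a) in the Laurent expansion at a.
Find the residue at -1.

At the order-1 pole -1 set g(k) = (k - (-1))*f(k) = 31/(8*(k + 3)**3).
Simple pole: residue = g(a) at a = -1, which is 31/64.

The residue is 31/64.


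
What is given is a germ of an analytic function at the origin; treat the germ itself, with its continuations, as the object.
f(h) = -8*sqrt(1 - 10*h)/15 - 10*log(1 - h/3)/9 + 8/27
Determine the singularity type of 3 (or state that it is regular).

The point is a logarithmic branch point.

The term (-10/9)*log(1 - h/(3)) has argument 1 - 3/(3) = 0 at 3: a logarithmic (infinitely-sheeted) branch point; the remaining terms are analytic or single-valued there.


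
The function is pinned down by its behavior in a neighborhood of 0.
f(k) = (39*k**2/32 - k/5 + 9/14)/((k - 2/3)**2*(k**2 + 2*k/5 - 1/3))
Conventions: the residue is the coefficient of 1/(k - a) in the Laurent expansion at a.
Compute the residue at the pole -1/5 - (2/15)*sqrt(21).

The residue is 145575/32368 - (2017125/1812608)*sqrt(21).

The factor k**2 + 2*k/5 - 1/3 splits as (k - a)(k - a') with a = -1/5 - (2/15)*sqrt(21), a' = -1/5 + (2/15)*sqrt(21). At the order-1 pole a set g(k) = (k - a)*f(k) = [(39*k**2/32 - k/5 + 9/14)/(k - 2/3)**2] / (k - a').
Simple pole: residue = g(a) at a = -1/5 - (2/15)*sqrt(21), which is 145575/32368 - (2017125/1812608)*sqrt(21).


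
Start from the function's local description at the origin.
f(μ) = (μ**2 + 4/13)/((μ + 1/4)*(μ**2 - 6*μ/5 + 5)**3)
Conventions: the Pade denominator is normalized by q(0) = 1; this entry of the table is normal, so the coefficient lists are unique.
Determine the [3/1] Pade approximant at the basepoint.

The Pade approximant has numerator coefficients [16/1625, 5810616/836021875, 625987676/20900546875, 8616798414/522513671875]; denominator coefficients [1, 4101283/1028950].

Taylor coefficients needed (expand at 0): a_0 = 16/1625, a_1 = -1312/40625, a_2 = 161156/1015625, a_3 = -240616/390625, a_4 = 311697508/126953125.
Write the denominator as Q(μ) = 1 + q1*μ. Requiring Q*f - P = O(μ^5) with deg P <= 3 kills the coefficients of μ^4..μ^4 in Q*f:
  μ^4: a_4 + q1*a_3 = 0, i.e. 311697508/126953125 + (-240616/390625)*q1 = 0.
Solving this linear system: q1 = 4101283/1028950.
The numerator is Q*f truncated at degree 3: P0 = a_0 = 16/1625; P1 = a_1 + q1*a_0 = 5810616/836021875; P2 = a_2 + q1*a_1 = 625987676/20900546875; P3 = a_3 + q1*a_2 = 8616798414/522513671875.


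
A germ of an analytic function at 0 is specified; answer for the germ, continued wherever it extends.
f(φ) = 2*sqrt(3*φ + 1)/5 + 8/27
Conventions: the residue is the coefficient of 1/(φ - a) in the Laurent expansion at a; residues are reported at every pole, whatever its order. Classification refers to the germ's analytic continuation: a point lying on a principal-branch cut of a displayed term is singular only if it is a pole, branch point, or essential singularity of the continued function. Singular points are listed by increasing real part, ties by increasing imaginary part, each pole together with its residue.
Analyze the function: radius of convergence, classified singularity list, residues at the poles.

Branch term (2/5)*sqrt(1 - φ/(-1/3)): its argument vanishes at φ = -1/3, a square-root branch point, modulus 1/3.
The radius of convergence is the smallest modulus among the singular points: 1/3.

Radius of convergence at 0: 1/3.
At -1/3: an algebraic (square-root) branch point.


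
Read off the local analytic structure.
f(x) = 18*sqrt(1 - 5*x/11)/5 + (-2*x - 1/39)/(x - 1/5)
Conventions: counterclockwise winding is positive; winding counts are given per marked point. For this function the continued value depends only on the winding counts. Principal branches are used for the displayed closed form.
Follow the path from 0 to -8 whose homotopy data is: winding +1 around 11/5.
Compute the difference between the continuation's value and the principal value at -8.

The rational part is single-valued and drops out of the difference; each branch term changes only by its own monodromy.
(18/5)*sqrt(1 - x/(11/5)): winding +1 is odd, the square root flips sign, contributing -2*(18/5)*sqrt(1 - (-8)/(11/5)) = -2*(18/5)*sqrt(51/11) = -(36/55)*sqrt(561).
Summing the contributions at x = -8 gives -(36/55)*sqrt(561).

Continued minus principal equals -(36/55)*sqrt(561).
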